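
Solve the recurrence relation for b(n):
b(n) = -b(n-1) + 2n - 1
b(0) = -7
First-order linear with linear forcing.
Homogeneous solution: b_h(n) = A·(-1)^n.
Try particular b_p(n) = pn + q. Substituting:
  pn + q = -(p(n-1) + q) + 2n - 1.
Matching the n-coefficient: p = -p + 2 ⇒ p = 1.
Matching constants: q = p - q - 1 ⇒ q = 0.
General: b(n) = A·(-1)^n + n + 0.
Apply b(0) = -7: A + 0 = -7 ⇒ A = -7.
So b(n) = - 7 \left(-1\right)^{n} + n.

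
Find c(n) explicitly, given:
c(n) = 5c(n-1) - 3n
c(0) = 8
First-order linear with linear forcing.
Homogeneous solution: c_h(n) = A·(5)^n.
Try particular c_p(n) = pn + q. Substituting:
  pn + q = 5(p(n-1) + q) - 3n.
Matching the n-coefficient: p = 5p - 3 ⇒ p = \frac{3}{4}.
Matching constants: q = -5p + 5q ⇒ q = \frac{15}{16}.
General: c(n) = A·(5)^n + \frac{3 n}{4} + \frac{15}{16}.
Apply c(0) = 8: A + \frac{15}{16} = 8 ⇒ A = \frac{113}{16}.
So c(n) = \frac{113 \cdot 5^{n}}{16} + \frac{3 n}{4} + \frac{15}{16}.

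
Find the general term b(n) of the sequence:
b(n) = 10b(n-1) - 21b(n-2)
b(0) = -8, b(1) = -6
Characteristic equation: x² - 10x + 21 = 0, which factors as (x - (7))(x - (3)) = 0.
Roots r₁ = 7, r₂ = 3 (distinct).
General solution: b(n) = A·(7)^n + B·(3)^n.
From b(0) = -8: A + B = -8.
From b(1) = -6: 7A + 3B = -6.
Solving: A = \frac{9}{2}, B = - \frac{25}{2}.
So b(n) = - \frac{25 \cdot 3^{n}}{2} + \frac{9 \cdot 7^{n}}{2}.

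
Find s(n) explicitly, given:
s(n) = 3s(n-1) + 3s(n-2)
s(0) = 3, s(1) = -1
Characteristic equation: x² - 3x - 3 = 0.
Discriminant Δ = (3)² + 4·(3) = 21.
Roots r₁,₂ = (3 ± √21)/2, so r₁ = \frac{3}{2} + \frac{\sqrt{21}}{2}, r₂ = \frac{3}{2} - \frac{\sqrt{21}}{2}.
General solution: s(n) = A·r₁^n + B·r₂^n.
From the initial conditions, A + B = 3 and r₁A + r₂B = -1.
Since r₁ - r₂ = √21: A = (-1 - (3)r₂)/√21 = \frac{3}{2} - \frac{11 \sqrt{21}}{42}, and B = 3 - A = \frac{11 \sqrt{21}}{42} + \frac{3}{2}.
So s(n) = \left(\frac{3}{2} - \frac{11 \sqrt{21}}{42}\right)\left(\frac{3}{2} + \frac{\sqrt{21}}{2}\right)^n + \left(\frac{11 \sqrt{21}}{42} + \frac{3}{2}\right)\left(\frac{3}{2} - \frac{\sqrt{21}}{2}\right)^n.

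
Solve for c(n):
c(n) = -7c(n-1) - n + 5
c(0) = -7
First-order linear with linear forcing.
Homogeneous solution: c_h(n) = A·(-7)^n.
Try particular c_p(n) = pn + q. Substituting:
  pn + q = -7(p(n-1) + q) - n + 5.
Matching the n-coefficient: p = -7p - 1 ⇒ p = - \frac{1}{8}.
Matching constants: q = 7p - 7q + 5 ⇒ q = \frac{33}{64}.
General: c(n) = A·(-7)^n - \frac{n}{8} + \frac{33}{64}.
Apply c(0) = -7: A + \frac{33}{64} = -7 ⇒ A = - \frac{481}{64}.
So c(n) = - \frac{481 \left(-7\right)^{n}}{64} - \frac{n}{8} + \frac{33}{64}.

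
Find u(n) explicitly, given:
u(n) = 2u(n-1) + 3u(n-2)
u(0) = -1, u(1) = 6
Characteristic equation: x² - 2x - 3 = 0, which factors as (x - (-1))(x - (3)) = 0.
Roots r₁ = -1, r₂ = 3 (distinct).
General solution: u(n) = A·(-1)^n + B·(3)^n.
From u(0) = -1: A + B = -1.
From u(1) = 6: -A + 3B = 6.
Solving: A = - \frac{9}{4}, B = \frac{5}{4}.
So u(n) = - \frac{9 \left(-1\right)^{n}}{4} + \frac{5 \cdot 3^{n}}{4}.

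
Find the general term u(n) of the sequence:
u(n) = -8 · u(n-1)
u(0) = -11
Pure geometric recurrence with ratio -8.
By induction u(n) = u(0) · (-8)^n = - 11 \left(-8\right)^{n}.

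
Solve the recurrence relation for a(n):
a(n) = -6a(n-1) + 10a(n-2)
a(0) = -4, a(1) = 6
Characteristic equation: x² + 6x - 10 = 0.
Discriminant Δ = (-6)² + 4·(10) = 76.
Roots r₁,₂ = (-6 ± √76)/2, so r₁ = -3 + \sqrt{19}, r₂ = - \sqrt{19} - 3.
General solution: a(n) = A·r₁^n + B·r₂^n.
From the initial conditions, A + B = -4 and r₁A + r₂B = 6.
Since r₁ - r₂ = √76: A = (6 - (-4)r₂)/√76 = -2 - \frac{3 \sqrt{19}}{19}, and B = -4 - A = -2 + \frac{3 \sqrt{19}}{19}.
So a(n) = \left(-2 - \frac{3 \sqrt{19}}{19}\right)\left(-3 + \sqrt{19}\right)^n + \left(-2 + \frac{3 \sqrt{19}}{19}\right)\left(- \sqrt{19} - 3\right)^n.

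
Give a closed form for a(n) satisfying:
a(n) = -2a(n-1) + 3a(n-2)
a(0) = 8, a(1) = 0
Characteristic equation: x² + 2x - 3 = 0, which factors as (x - (1))(x - (-3)) = 0.
Roots r₁ = 1, r₂ = -3 (distinct).
General solution: a(n) = A·(1)^n + B·(-3)^n.
From a(0) = 8: A + B = 8.
From a(1) = 0: A - 3B = 0.
Solving: A = 6, B = 2.
So a(n) = 2 \left(-3\right)^{n} + 6.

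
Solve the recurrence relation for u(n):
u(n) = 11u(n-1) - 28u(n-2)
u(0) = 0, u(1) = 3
Characteristic equation: x² - 11x + 28 = 0, which factors as (x - (7))(x - (4)) = 0.
Roots r₁ = 7, r₂ = 4 (distinct).
General solution: u(n) = A·(7)^n + B·(4)^n.
From u(0) = 0: A + B = 0.
From u(1) = 3: 7A + 4B = 3.
Solving: A = 1, B = -1.
So u(n) = - 4^{n} + 7^{n}.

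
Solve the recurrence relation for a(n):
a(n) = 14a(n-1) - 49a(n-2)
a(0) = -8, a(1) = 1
Characteristic equation: x² - 14x + 49 = 0, which is (x - (7))².
Repeated root r = 7.
General solution: a(n) = (A + Bn)·(7)^n.
From a(0) = -8: A = -8.
From a(1) = 1: (A + B)·(7) = 1 ⇒ B = \frac{57}{7}.
So a(n) = \left(\frac{57 n}{7} - 8\right) \cdot (7)^n.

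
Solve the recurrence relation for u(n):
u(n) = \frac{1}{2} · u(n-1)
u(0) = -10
Pure geometric recurrence with ratio \frac{1}{2}.
By induction u(n) = u(0) · (\frac{1}{2})^n = - 10 \cdot 2^{- n}.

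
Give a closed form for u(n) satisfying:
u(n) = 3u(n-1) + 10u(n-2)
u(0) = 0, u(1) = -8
Characteristic equation: x² - 3x - 10 = 0, which factors as (x - (5))(x - (-2)) = 0.
Roots r₁ = 5, r₂ = -2 (distinct).
General solution: u(n) = A·(5)^n + B·(-2)^n.
From u(0) = 0: A + B = 0.
From u(1) = -8: 5A - 2B = -8.
Solving: A = - \frac{8}{7}, B = \frac{8}{7}.
So u(n) = \frac{8 \left(-2\right)^{n}}{7} - \frac{8 \cdot 5^{n}}{7}.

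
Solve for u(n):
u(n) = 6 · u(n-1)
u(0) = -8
Pure geometric recurrence with ratio 6.
By induction u(n) = u(0) · (6)^n = - 8 \cdot 6^{n}.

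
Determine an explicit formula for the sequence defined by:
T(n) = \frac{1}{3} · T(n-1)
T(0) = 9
Pure geometric recurrence with ratio \frac{1}{3}.
By induction T(n) = T(0) · (\frac{1}{3})^n = 9 \cdot 3^{- n}.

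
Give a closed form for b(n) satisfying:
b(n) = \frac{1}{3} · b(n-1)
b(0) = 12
Pure geometric recurrence with ratio \frac{1}{3}.
By induction b(n) = b(0) · (\frac{1}{3})^n = 12 \cdot 3^{- n}.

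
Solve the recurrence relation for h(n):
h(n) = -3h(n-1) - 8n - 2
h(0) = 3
First-order linear with linear forcing.
Homogeneous solution: h_h(n) = A·(-3)^n.
Try particular h_p(n) = pn + q. Substituting:
  pn + q = -3(p(n-1) + q) - 8n - 2.
Matching the n-coefficient: p = -3p - 8 ⇒ p = -2.
Matching constants: q = 3p - 3q - 2 ⇒ q = -2.
General: h(n) = A·(-3)^n - 2 n - 2.
Apply h(0) = 3: A - 2 = 3 ⇒ A = 5.
So h(n) = 5 \left(-3\right)^{n} - 2 n - 2.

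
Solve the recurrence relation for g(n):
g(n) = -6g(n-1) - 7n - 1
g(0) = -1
First-order linear with linear forcing.
Homogeneous solution: g_h(n) = A·(-6)^n.
Try particular g_p(n) = pn + q. Substituting:
  pn + q = -6(p(n-1) + q) - 7n - 1.
Matching the n-coefficient: p = -6p - 7 ⇒ p = -1.
Matching constants: q = 6p - 6q - 1 ⇒ q = -1.
General: g(n) = A·(-6)^n - n - 1.
Apply g(0) = -1: A - 1 = -1 ⇒ A = 0.
So g(n) = - n - 1.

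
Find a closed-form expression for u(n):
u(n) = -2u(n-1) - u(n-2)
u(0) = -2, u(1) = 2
Characteristic equation: x² + 2x + 1 = 0, which is (x - (-1))².
Repeated root r = -1.
General solution: u(n) = (A + Bn)·(-1)^n.
From u(0) = -2: A = -2.
From u(1) = 2: (A + B)·(-1) = 2 ⇒ B = 0.
So u(n) = \left(-2\right) \cdot (-1)^n.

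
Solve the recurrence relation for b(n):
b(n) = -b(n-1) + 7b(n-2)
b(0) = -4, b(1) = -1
Characteristic equation: x² + x - 7 = 0.
Discriminant Δ = (-1)² + 4·(7) = 29.
Roots r₁,₂ = (-1 ± √29)/2, so r₁ = - \frac{1}{2} + \frac{\sqrt{29}}{2}, r₂ = - \frac{\sqrt{29}}{2} - \frac{1}{2}.
General solution: b(n) = A·r₁^n + B·r₂^n.
From the initial conditions, A + B = -4 and r₁A + r₂B = -1.
Since r₁ - r₂ = √29: A = (-1 - (-4)r₂)/√29 = -2 - \frac{3 \sqrt{29}}{29}, and B = -4 - A = -2 + \frac{3 \sqrt{29}}{29}.
So b(n) = \left(-2 - \frac{3 \sqrt{29}}{29}\right)\left(- \frac{1}{2} + \frac{\sqrt{29}}{2}\right)^n + \left(-2 + \frac{3 \sqrt{29}}{29}\right)\left(- \frac{\sqrt{29}}{2} - \frac{1}{2}\right)^n.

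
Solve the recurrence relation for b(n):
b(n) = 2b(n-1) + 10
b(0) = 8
First-order linear non-homogeneous.
Homogeneous solution: b_h(n) = A·(2)^n.
Try constant particular solution b_p = K: K = 2K + 10 ⇒ K = -10.
General: b(n) = A·(2)^n - 10.
Apply b(0) = 8: A - 10 = 8 ⇒ A = 18.
So b(n) = 18 \cdot 2^{n} - 10.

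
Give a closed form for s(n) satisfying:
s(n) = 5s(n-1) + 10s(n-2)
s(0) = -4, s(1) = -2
Characteristic equation: x² - 5x - 10 = 0.
Discriminant Δ = (5)² + 4·(10) = 65.
Roots r₁,₂ = (5 ± √65)/2, so r₁ = \frac{5}{2} + \frac{\sqrt{65}}{2}, r₂ = \frac{5}{2} - \frac{\sqrt{65}}{2}.
General solution: s(n) = A·r₁^n + B·r₂^n.
From the initial conditions, A + B = -4 and r₁A + r₂B = -2.
Since r₁ - r₂ = √65: A = (-2 - (-4)r₂)/√65 = -2 + \frac{8 \sqrt{65}}{65}, and B = -4 - A = -2 - \frac{8 \sqrt{65}}{65}.
So s(n) = \left(-2 + \frac{8 \sqrt{65}}{65}\right)\left(\frac{5}{2} + \frac{\sqrt{65}}{2}\right)^n + \left(-2 - \frac{8 \sqrt{65}}{65}\right)\left(\frac{5}{2} - \frac{\sqrt{65}}{2}\right)^n.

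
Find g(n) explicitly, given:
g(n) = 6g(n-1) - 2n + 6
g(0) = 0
First-order linear with linear forcing.
Homogeneous solution: g_h(n) = A·(6)^n.
Try particular g_p(n) = pn + q. Substituting:
  pn + q = 6(p(n-1) + q) - 2n + 6.
Matching the n-coefficient: p = 6p - 2 ⇒ p = \frac{2}{5}.
Matching constants: q = -6p + 6q + 6 ⇒ q = - \frac{18}{25}.
General: g(n) = A·(6)^n + \frac{2 n}{5} - \frac{18}{25}.
Apply g(0) = 0: A - \frac{18}{25} = 0 ⇒ A = \frac{18}{25}.
So g(n) = \frac{18 \cdot 6^{n}}{25} + \frac{2 n}{5} - \frac{18}{25}.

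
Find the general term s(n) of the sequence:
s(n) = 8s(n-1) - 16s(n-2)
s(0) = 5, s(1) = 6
Characteristic equation: x² - 8x + 16 = 0, which is (x - (4))².
Repeated root r = 4.
General solution: s(n) = (A + Bn)·(4)^n.
From s(0) = 5: A = 5.
From s(1) = 6: (A + B)·(4) = 6 ⇒ B = - \frac{7}{2}.
So s(n) = \left(5 - \frac{7 n}{2}\right) \cdot (4)^n.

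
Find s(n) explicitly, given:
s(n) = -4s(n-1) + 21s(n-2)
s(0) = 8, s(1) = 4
Characteristic equation: x² + 4x - 21 = 0, which factors as (x - (-7))(x - (3)) = 0.
Roots r₁ = -7, r₂ = 3 (distinct).
General solution: s(n) = A·(-7)^n + B·(3)^n.
From s(0) = 8: A + B = 8.
From s(1) = 4: -7A + 3B = 4.
Solving: A = 2, B = 6.
So s(n) = 2 \left(-7\right)^{n} + 6 \cdot 3^{n}.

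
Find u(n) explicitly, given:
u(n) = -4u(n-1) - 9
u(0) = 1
First-order linear non-homogeneous.
Homogeneous solution: u_h(n) = A·(-4)^n.
Try constant particular solution u_p = K: K = -4K - 9 ⇒ K = - \frac{9}{5}.
General: u(n) = A·(-4)^n - \frac{9}{5}.
Apply u(0) = 1: A - \frac{9}{5} = 1 ⇒ A = \frac{14}{5}.
So u(n) = \frac{14 \left(-4\right)^{n}}{5} - \frac{9}{5}.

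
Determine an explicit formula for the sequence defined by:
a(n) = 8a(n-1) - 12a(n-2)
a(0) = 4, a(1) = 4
Characteristic equation: x² - 8x + 12 = 0, which factors as (x - (2))(x - (6)) = 0.
Roots r₁ = 2, r₂ = 6 (distinct).
General solution: a(n) = A·(2)^n + B·(6)^n.
From a(0) = 4: A + B = 4.
From a(1) = 4: 2A + 6B = 4.
Solving: A = 5, B = -1.
So a(n) = 5 \cdot 2^{n} - 6^{n}.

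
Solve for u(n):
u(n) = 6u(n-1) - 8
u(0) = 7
First-order linear non-homogeneous.
Homogeneous solution: u_h(n) = A·(6)^n.
Try constant particular solution u_p = K: K = 6K - 8 ⇒ K = \frac{8}{5}.
General: u(n) = A·(6)^n + \frac{8}{5}.
Apply u(0) = 7: A + \frac{8}{5} = 7 ⇒ A = \frac{27}{5}.
So u(n) = \frac{27 \cdot 6^{n}}{5} + \frac{8}{5}.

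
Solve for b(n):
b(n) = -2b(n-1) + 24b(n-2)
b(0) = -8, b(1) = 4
Characteristic equation: x² + 2x - 24 = 0, which factors as (x - (-6))(x - (4)) = 0.
Roots r₁ = -6, r₂ = 4 (distinct).
General solution: b(n) = A·(-6)^n + B·(4)^n.
From b(0) = -8: A + B = -8.
From b(1) = 4: -6A + 4B = 4.
Solving: A = - \frac{18}{5}, B = - \frac{22}{5}.
So b(n) = - \frac{18 \left(-6\right)^{n}}{5} - \frac{22 \cdot 4^{n}}{5}.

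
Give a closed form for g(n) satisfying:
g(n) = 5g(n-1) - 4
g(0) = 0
First-order linear non-homogeneous.
Homogeneous solution: g_h(n) = A·(5)^n.
Try constant particular solution g_p = K: K = 5K - 4 ⇒ K = 1.
General: g(n) = A·(5)^n + 1.
Apply g(0) = 0: A + 1 = 0 ⇒ A = -1.
So g(n) = 1 - 5^{n}.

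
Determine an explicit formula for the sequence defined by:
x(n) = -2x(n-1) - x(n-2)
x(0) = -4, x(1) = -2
Characteristic equation: x² + 2x + 1 = 0, which is (x - (-1))².
Repeated root r = -1.
General solution: x(n) = (A + Bn)·(-1)^n.
From x(0) = -4: A = -4.
From x(1) = -2: (A + B)·(-1) = -2 ⇒ B = 6.
So x(n) = \left(6 n - 4\right) \cdot (-1)^n.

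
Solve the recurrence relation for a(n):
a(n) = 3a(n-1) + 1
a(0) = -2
First-order linear non-homogeneous.
Homogeneous solution: a_h(n) = A·(3)^n.
Try constant particular solution a_p = K: K = 3K + 1 ⇒ K = - \frac{1}{2}.
General: a(n) = A·(3)^n - \frac{1}{2}.
Apply a(0) = -2: A - \frac{1}{2} = -2 ⇒ A = - \frac{3}{2}.
So a(n) = - \frac{3 \cdot 3^{n}}{2} - \frac{1}{2}.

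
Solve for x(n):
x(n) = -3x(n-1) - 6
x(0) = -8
First-order linear non-homogeneous.
Homogeneous solution: x_h(n) = A·(-3)^n.
Try constant particular solution x_p = K: K = -3K - 6 ⇒ K = - \frac{3}{2}.
General: x(n) = A·(-3)^n - \frac{3}{2}.
Apply x(0) = -8: A - \frac{3}{2} = -8 ⇒ A = - \frac{13}{2}.
So x(n) = - \frac{13 \left(-3\right)^{n}}{2} - \frac{3}{2}.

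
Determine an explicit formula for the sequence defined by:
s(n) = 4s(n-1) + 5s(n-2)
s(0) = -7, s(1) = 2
Characteristic equation: x² - 4x - 5 = 0, which factors as (x - (-1))(x - (5)) = 0.
Roots r₁ = -1, r₂ = 5 (distinct).
General solution: s(n) = A·(-1)^n + B·(5)^n.
From s(0) = -7: A + B = -7.
From s(1) = 2: -A + 5B = 2.
Solving: A = - \frac{37}{6}, B = - \frac{5}{6}.
So s(n) = - \frac{37 \left(-1\right)^{n}}{6} - \frac{5 \cdot 5^{n}}{6}.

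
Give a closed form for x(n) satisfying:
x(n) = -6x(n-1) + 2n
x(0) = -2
First-order linear with linear forcing.
Homogeneous solution: x_h(n) = A·(-6)^n.
Try particular x_p(n) = pn + q. Substituting:
  pn + q = -6(p(n-1) + q) + 2n.
Matching the n-coefficient: p = -6p + 2 ⇒ p = \frac{2}{7}.
Matching constants: q = 6p - 6q ⇒ q = \frac{12}{49}.
General: x(n) = A·(-6)^n + \frac{2 n}{7} + \frac{12}{49}.
Apply x(0) = -2: A + \frac{12}{49} = -2 ⇒ A = - \frac{110}{49}.
So x(n) = - \frac{110 \left(-6\right)^{n}}{49} + \frac{2 n}{7} + \frac{12}{49}.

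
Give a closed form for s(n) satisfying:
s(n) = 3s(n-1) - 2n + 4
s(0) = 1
First-order linear with linear forcing.
Homogeneous solution: s_h(n) = A·(3)^n.
Try particular s_p(n) = pn + q. Substituting:
  pn + q = 3(p(n-1) + q) - 2n + 4.
Matching the n-coefficient: p = 3p - 2 ⇒ p = 1.
Matching constants: q = -3p + 3q + 4 ⇒ q = - \frac{1}{2}.
General: s(n) = A·(3)^n + n - \frac{1}{2}.
Apply s(0) = 1: A - \frac{1}{2} = 1 ⇒ A = \frac{3}{2}.
So s(n) = \frac{3 \cdot 3^{n}}{2} + n - \frac{1}{2}.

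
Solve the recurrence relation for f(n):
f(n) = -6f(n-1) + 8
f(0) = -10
First-order linear non-homogeneous.
Homogeneous solution: f_h(n) = A·(-6)^n.
Try constant particular solution f_p = K: K = -6K + 8 ⇒ K = \frac{8}{7}.
General: f(n) = A·(-6)^n + \frac{8}{7}.
Apply f(0) = -10: A + \frac{8}{7} = -10 ⇒ A = - \frac{78}{7}.
So f(n) = \frac{8}{7} - \frac{78 \left(-6\right)^{n}}{7}.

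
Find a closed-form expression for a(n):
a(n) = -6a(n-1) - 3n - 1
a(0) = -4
First-order linear with linear forcing.
Homogeneous solution: a_h(n) = A·(-6)^n.
Try particular a_p(n) = pn + q. Substituting:
  pn + q = -6(p(n-1) + q) - 3n - 1.
Matching the n-coefficient: p = -6p - 3 ⇒ p = - \frac{3}{7}.
Matching constants: q = 6p - 6q - 1 ⇒ q = - \frac{25}{49}.
General: a(n) = A·(-6)^n - \frac{3 n}{7} - \frac{25}{49}.
Apply a(0) = -4: A - \frac{25}{49} = -4 ⇒ A = - \frac{171}{49}.
So a(n) = - \frac{171 \left(-6\right)^{n}}{49} - \frac{3 n}{7} - \frac{25}{49}.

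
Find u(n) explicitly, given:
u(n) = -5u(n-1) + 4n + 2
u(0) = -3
First-order linear with linear forcing.
Homogeneous solution: u_h(n) = A·(-5)^n.
Try particular u_p(n) = pn + q. Substituting:
  pn + q = -5(p(n-1) + q) + 4n + 2.
Matching the n-coefficient: p = -5p + 4 ⇒ p = \frac{2}{3}.
Matching constants: q = 5p - 5q + 2 ⇒ q = \frac{8}{9}.
General: u(n) = A·(-5)^n + \frac{2 n}{3} + \frac{8}{9}.
Apply u(0) = -3: A + \frac{8}{9} = -3 ⇒ A = - \frac{35}{9}.
So u(n) = - \frac{35 \left(-5\right)^{n}}{9} + \frac{2 n}{3} + \frac{8}{9}.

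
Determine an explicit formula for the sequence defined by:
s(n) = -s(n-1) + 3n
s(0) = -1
First-order linear with linear forcing.
Homogeneous solution: s_h(n) = A·(-1)^n.
Try particular s_p(n) = pn + q. Substituting:
  pn + q = -(p(n-1) + q) + 3n.
Matching the n-coefficient: p = -p + 3 ⇒ p = \frac{3}{2}.
Matching constants: q = p - q ⇒ q = \frac{3}{4}.
General: s(n) = A·(-1)^n + \frac{3 n}{2} + \frac{3}{4}.
Apply s(0) = -1: A + \frac{3}{4} = -1 ⇒ A = - \frac{7}{4}.
So s(n) = - \frac{7 \left(-1\right)^{n}}{4} + \frac{3 n}{2} + \frac{3}{4}.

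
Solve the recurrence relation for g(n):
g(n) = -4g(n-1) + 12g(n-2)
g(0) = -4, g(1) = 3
Characteristic equation: x² + 4x - 12 = 0, which factors as (x - (2))(x - (-6)) = 0.
Roots r₁ = 2, r₂ = -6 (distinct).
General solution: g(n) = A·(2)^n + B·(-6)^n.
From g(0) = -4: A + B = -4.
From g(1) = 3: 2A - 6B = 3.
Solving: A = - \frac{21}{8}, B = - \frac{11}{8}.
So g(n) = - \frac{11 \left(-6\right)^{n}}{8} - \frac{21 \cdot 2^{n}}{8}.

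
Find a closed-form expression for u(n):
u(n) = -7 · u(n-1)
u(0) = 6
Pure geometric recurrence with ratio -7.
By induction u(n) = u(0) · (-7)^n = 6 \left(-7\right)^{n}.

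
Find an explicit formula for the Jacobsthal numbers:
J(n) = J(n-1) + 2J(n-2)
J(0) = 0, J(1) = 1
This is the Jacobsthal sequence.
Characteristic equation: x² - x - 2 = 0; roots r₁ = 2, r₂ = -1.
General: J(n) = A·r₁^n + B·r₂^n. Solving with J(0)=0, J(1)=1 gives A = \frac{1}{3}, B = - \frac{1}{3}.
So J(n) = - \frac{\left(-1\right)^{n}}{3} + \frac{2^{n}}{3}.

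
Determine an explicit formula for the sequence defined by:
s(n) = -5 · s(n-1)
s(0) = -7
Pure geometric recurrence with ratio -5.
By induction s(n) = s(0) · (-5)^n = - 7 \left(-5\right)^{n}.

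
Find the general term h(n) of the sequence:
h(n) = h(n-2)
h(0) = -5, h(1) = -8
Characteristic equation: x² - 1 = 0, which factors as (x - (-1))(x - (1)) = 0.
Roots r₁ = -1, r₂ = 1 (distinct).
General solution: h(n) = A·(-1)^n + B·(1)^n.
From h(0) = -5: A + B = -5.
From h(1) = -8: -A + B = -8.
Solving: A = \frac{3}{2}, B = - \frac{13}{2}.
So h(n) = \frac{3 \left(-1\right)^{n}}{2} - \frac{13}{2}.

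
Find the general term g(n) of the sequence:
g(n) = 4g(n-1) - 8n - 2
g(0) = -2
First-order linear with linear forcing.
Homogeneous solution: g_h(n) = A·(4)^n.
Try particular g_p(n) = pn + q. Substituting:
  pn + q = 4(p(n-1) + q) - 8n - 2.
Matching the n-coefficient: p = 4p - 8 ⇒ p = \frac{8}{3}.
Matching constants: q = -4p + 4q - 2 ⇒ q = \frac{38}{9}.
General: g(n) = A·(4)^n + \frac{8 n}{3} + \frac{38}{9}.
Apply g(0) = -2: A + \frac{38}{9} = -2 ⇒ A = - \frac{56}{9}.
So g(n) = - \frac{56 \cdot 4^{n}}{9} + \frac{8 n}{3} + \frac{38}{9}.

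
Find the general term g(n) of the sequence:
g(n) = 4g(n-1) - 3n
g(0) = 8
First-order linear with linear forcing.
Homogeneous solution: g_h(n) = A·(4)^n.
Try particular g_p(n) = pn + q. Substituting:
  pn + q = 4(p(n-1) + q) - 3n.
Matching the n-coefficient: p = 4p - 3 ⇒ p = 1.
Matching constants: q = -4p + 4q ⇒ q = \frac{4}{3}.
General: g(n) = A·(4)^n + n + \frac{4}{3}.
Apply g(0) = 8: A + \frac{4}{3} = 8 ⇒ A = \frac{20}{3}.
So g(n) = \frac{20 \cdot 4^{n}}{3} + n + \frac{4}{3}.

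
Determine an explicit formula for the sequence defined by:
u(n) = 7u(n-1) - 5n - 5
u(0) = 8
First-order linear with linear forcing.
Homogeneous solution: u_h(n) = A·(7)^n.
Try particular u_p(n) = pn + q. Substituting:
  pn + q = 7(p(n-1) + q) - 5n - 5.
Matching the n-coefficient: p = 7p - 5 ⇒ p = \frac{5}{6}.
Matching constants: q = -7p + 7q - 5 ⇒ q = \frac{65}{36}.
General: u(n) = A·(7)^n + \frac{5 n}{6} + \frac{65}{36}.
Apply u(0) = 8: A + \frac{65}{36} = 8 ⇒ A = \frac{223}{36}.
So u(n) = \frac{223 \cdot 7^{n}}{36} + \frac{5 n}{6} + \frac{65}{36}.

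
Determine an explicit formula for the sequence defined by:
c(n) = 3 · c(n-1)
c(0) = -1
Pure geometric recurrence with ratio 3.
By induction c(n) = c(0) · (3)^n = - 3^{n}.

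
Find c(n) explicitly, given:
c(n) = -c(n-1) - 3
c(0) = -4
First-order linear non-homogeneous.
Homogeneous solution: c_h(n) = A·(-1)^n.
Try constant particular solution c_p = K: K = -K - 3 ⇒ K = - \frac{3}{2}.
General: c(n) = A·(-1)^n - \frac{3}{2}.
Apply c(0) = -4: A - \frac{3}{2} = -4 ⇒ A = - \frac{5}{2}.
So c(n) = - \frac{5 \left(-1\right)^{n}}{2} - \frac{3}{2}.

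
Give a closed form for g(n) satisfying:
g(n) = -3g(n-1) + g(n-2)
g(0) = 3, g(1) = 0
Characteristic equation: x² + 3x - 1 = 0.
Discriminant Δ = (-3)² + 4·(1) = 13.
Roots r₁,₂ = (-3 ± √13)/2, so r₁ = - \frac{3}{2} + \frac{\sqrt{13}}{2}, r₂ = - \frac{\sqrt{13}}{2} - \frac{3}{2}.
General solution: g(n) = A·r₁^n + B·r₂^n.
From the initial conditions, A + B = 3 and r₁A + r₂B = 0.
Since r₁ - r₂ = √13: A = (0 - (3)r₂)/√13 = \frac{9 \sqrt{13}}{26} + \frac{3}{2}, and B = 3 - A = \frac{3}{2} - \frac{9 \sqrt{13}}{26}.
So g(n) = \left(\frac{9 \sqrt{13}}{26} + \frac{3}{2}\right)\left(- \frac{3}{2} + \frac{\sqrt{13}}{2}\right)^n + \left(\frac{3}{2} - \frac{9 \sqrt{13}}{26}\right)\left(- \frac{\sqrt{13}}{2} - \frac{3}{2}\right)^n.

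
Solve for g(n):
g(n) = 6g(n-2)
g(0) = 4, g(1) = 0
Characteristic equation: x² - 6 = 0.
Discriminant Δ = (0)² + 4·(6) = 24.
Roots r₁,₂ = (0 ± √24)/2, so r₁ = \sqrt{6}, r₂ = - \sqrt{6}.
General solution: g(n) = A·r₁^n + B·r₂^n.
From the initial conditions, A + B = 4 and r₁A + r₂B = 0.
Since r₁ - r₂ = √24: A = (0 - (4)r₂)/√24 = 2, and B = 4 - A = 2.
So g(n) = \left(2\right)\left(\sqrt{6}\right)^n + \left(2\right)\left(- \sqrt{6}\right)^n.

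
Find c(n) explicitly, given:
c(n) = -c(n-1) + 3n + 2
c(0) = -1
First-order linear with linear forcing.
Homogeneous solution: c_h(n) = A·(-1)^n.
Try particular c_p(n) = pn + q. Substituting:
  pn + q = -(p(n-1) + q) + 3n + 2.
Matching the n-coefficient: p = -p + 3 ⇒ p = \frac{3}{2}.
Matching constants: q = p - q + 2 ⇒ q = \frac{7}{4}.
General: c(n) = A·(-1)^n + \frac{3 n}{2} + \frac{7}{4}.
Apply c(0) = -1: A + \frac{7}{4} = -1 ⇒ A = - \frac{11}{4}.
So c(n) = - \frac{11 \left(-1\right)^{n}}{4} + \frac{3 n}{2} + \frac{7}{4}.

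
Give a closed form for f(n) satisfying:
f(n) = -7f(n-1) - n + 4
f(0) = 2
First-order linear with linear forcing.
Homogeneous solution: f_h(n) = A·(-7)^n.
Try particular f_p(n) = pn + q. Substituting:
  pn + q = -7(p(n-1) + q) - n + 4.
Matching the n-coefficient: p = -7p - 1 ⇒ p = - \frac{1}{8}.
Matching constants: q = 7p - 7q + 4 ⇒ q = \frac{25}{64}.
General: f(n) = A·(-7)^n - \frac{n}{8} + \frac{25}{64}.
Apply f(0) = 2: A + \frac{25}{64} = 2 ⇒ A = \frac{103}{64}.
So f(n) = \frac{103 \left(-7\right)^{n}}{64} - \frac{n}{8} + \frac{25}{64}.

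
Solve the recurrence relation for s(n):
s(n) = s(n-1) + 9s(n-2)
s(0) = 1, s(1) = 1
Characteristic equation: x² - x - 9 = 0.
Discriminant Δ = (1)² + 4·(9) = 37.
Roots r₁,₂ = (1 ± √37)/2, so r₁ = \frac{1}{2} + \frac{\sqrt{37}}{2}, r₂ = \frac{1}{2} - \frac{\sqrt{37}}{2}.
General solution: s(n) = A·r₁^n + B·r₂^n.
From the initial conditions, A + B = 1 and r₁A + r₂B = 1.
Since r₁ - r₂ = √37: A = (1 - (1)r₂)/√37 = \frac{\sqrt{37}}{74} + \frac{1}{2}, and B = 1 - A = \frac{1}{2} - \frac{\sqrt{37}}{74}.
So s(n) = \left(\frac{\sqrt{37}}{74} + \frac{1}{2}\right)\left(\frac{1}{2} + \frac{\sqrt{37}}{2}\right)^n + \left(\frac{1}{2} - \frac{\sqrt{37}}{74}\right)\left(\frac{1}{2} - \frac{\sqrt{37}}{2}\right)^n.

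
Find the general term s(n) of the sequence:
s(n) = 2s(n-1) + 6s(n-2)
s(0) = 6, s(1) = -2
Characteristic equation: x² - 2x - 6 = 0.
Discriminant Δ = (2)² + 4·(6) = 28.
Roots r₁,₂ = (2 ± √28)/2, so r₁ = 1 + \sqrt{7}, r₂ = 1 - \sqrt{7}.
General solution: s(n) = A·r₁^n + B·r₂^n.
From the initial conditions, A + B = 6 and r₁A + r₂B = -2.
Since r₁ - r₂ = √28: A = (-2 - (6)r₂)/√28 = 3 - \frac{4 \sqrt{7}}{7}, and B = 6 - A = \frac{4 \sqrt{7}}{7} + 3.
So s(n) = \left(3 - \frac{4 \sqrt{7}}{7}\right)\left(1 + \sqrt{7}\right)^n + \left(\frac{4 \sqrt{7}}{7} + 3\right)\left(1 - \sqrt{7}\right)^n.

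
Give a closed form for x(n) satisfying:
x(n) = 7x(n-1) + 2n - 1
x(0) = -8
First-order linear with linear forcing.
Homogeneous solution: x_h(n) = A·(7)^n.
Try particular x_p(n) = pn + q. Substituting:
  pn + q = 7(p(n-1) + q) + 2n - 1.
Matching the n-coefficient: p = 7p + 2 ⇒ p = - \frac{1}{3}.
Matching constants: q = -7p + 7q - 1 ⇒ q = - \frac{2}{9}.
General: x(n) = A·(7)^n - \frac{n}{3} - \frac{2}{9}.
Apply x(0) = -8: A - \frac{2}{9} = -8 ⇒ A = - \frac{70}{9}.
So x(n) = - \frac{70 \cdot 7^{n}}{9} - \frac{n}{3} - \frac{2}{9}.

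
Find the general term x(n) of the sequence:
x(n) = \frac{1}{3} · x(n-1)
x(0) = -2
Pure geometric recurrence with ratio \frac{1}{3}.
By induction x(n) = x(0) · (\frac{1}{3})^n = - 2 \cdot 3^{- n}.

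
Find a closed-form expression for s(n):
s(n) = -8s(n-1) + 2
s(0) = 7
First-order linear non-homogeneous.
Homogeneous solution: s_h(n) = A·(-8)^n.
Try constant particular solution s_p = K: K = -8K + 2 ⇒ K = \frac{2}{9}.
General: s(n) = A·(-8)^n + \frac{2}{9}.
Apply s(0) = 7: A + \frac{2}{9} = 7 ⇒ A = \frac{61}{9}.
So s(n) = \frac{61 \left(-8\right)^{n}}{9} + \frac{2}{9}.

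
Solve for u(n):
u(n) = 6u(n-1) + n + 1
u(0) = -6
First-order linear with linear forcing.
Homogeneous solution: u_h(n) = A·(6)^n.
Try particular u_p(n) = pn + q. Substituting:
  pn + q = 6(p(n-1) + q) + n + 1.
Matching the n-coefficient: p = 6p + 1 ⇒ p = - \frac{1}{5}.
Matching constants: q = -6p + 6q + 1 ⇒ q = - \frac{11}{25}.
General: u(n) = A·(6)^n - \frac{n}{5} - \frac{11}{25}.
Apply u(0) = -6: A - \frac{11}{25} = -6 ⇒ A = - \frac{139}{25}.
So u(n) = - \frac{139 \cdot 6^{n}}{25} - \frac{n}{5} - \frac{11}{25}.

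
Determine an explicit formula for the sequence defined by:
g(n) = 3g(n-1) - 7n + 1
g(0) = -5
First-order linear with linear forcing.
Homogeneous solution: g_h(n) = A·(3)^n.
Try particular g_p(n) = pn + q. Substituting:
  pn + q = 3(p(n-1) + q) - 7n + 1.
Matching the n-coefficient: p = 3p - 7 ⇒ p = \frac{7}{2}.
Matching constants: q = -3p + 3q + 1 ⇒ q = \frac{19}{4}.
General: g(n) = A·(3)^n + \frac{7 n}{2} + \frac{19}{4}.
Apply g(0) = -5: A + \frac{19}{4} = -5 ⇒ A = - \frac{39}{4}.
So g(n) = - \frac{39 \cdot 3^{n}}{4} + \frac{7 n}{2} + \frac{19}{4}.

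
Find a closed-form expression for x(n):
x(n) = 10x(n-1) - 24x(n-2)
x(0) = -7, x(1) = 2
Characteristic equation: x² - 10x + 24 = 0, which factors as (x - (6))(x - (4)) = 0.
Roots r₁ = 6, r₂ = 4 (distinct).
General solution: x(n) = A·(6)^n + B·(4)^n.
From x(0) = -7: A + B = -7.
From x(1) = 2: 6A + 4B = 2.
Solving: A = 15, B = -22.
So x(n) = - 22 \cdot 4^{n} + 15 \cdot 6^{n}.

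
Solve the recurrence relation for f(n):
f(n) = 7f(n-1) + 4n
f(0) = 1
First-order linear with linear forcing.
Homogeneous solution: f_h(n) = A·(7)^n.
Try particular f_p(n) = pn + q. Substituting:
  pn + q = 7(p(n-1) + q) + 4n.
Matching the n-coefficient: p = 7p + 4 ⇒ p = - \frac{2}{3}.
Matching constants: q = -7p + 7q ⇒ q = - \frac{7}{9}.
General: f(n) = A·(7)^n - \frac{2 n}{3} - \frac{7}{9}.
Apply f(0) = 1: A - \frac{7}{9} = 1 ⇒ A = \frac{16}{9}.
So f(n) = \frac{16 \cdot 7^{n}}{9} - \frac{2 n}{3} - \frac{7}{9}.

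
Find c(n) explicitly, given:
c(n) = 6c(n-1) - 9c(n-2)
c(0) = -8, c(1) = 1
Characteristic equation: x² - 6x + 9 = 0, which is (x - (3))².
Repeated root r = 3.
General solution: c(n) = (A + Bn)·(3)^n.
From c(0) = -8: A = -8.
From c(1) = 1: (A + B)·(3) = 1 ⇒ B = \frac{25}{3}.
So c(n) = \left(\frac{25 n}{3} - 8\right) \cdot (3)^n.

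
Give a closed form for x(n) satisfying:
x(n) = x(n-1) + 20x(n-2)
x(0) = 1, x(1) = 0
Characteristic equation: x² - x - 20 = 0, which factors as (x - (-4))(x - (5)) = 0.
Roots r₁ = -4, r₂ = 5 (distinct).
General solution: x(n) = A·(-4)^n + B·(5)^n.
From x(0) = 1: A + B = 1.
From x(1) = 0: -4A + 5B = 0.
Solving: A = \frac{5}{9}, B = \frac{4}{9}.
So x(n) = \frac{5 \left(-4\right)^{n}}{9} + \frac{4 \cdot 5^{n}}{9}.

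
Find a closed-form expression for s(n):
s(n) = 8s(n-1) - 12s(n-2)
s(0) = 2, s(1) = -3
Characteristic equation: x² - 8x + 12 = 0, which factors as (x - (6))(x - (2)) = 0.
Roots r₁ = 6, r₂ = 2 (distinct).
General solution: s(n) = A·(6)^n + B·(2)^n.
From s(0) = 2: A + B = 2.
From s(1) = -3: 6A + 2B = -3.
Solving: A = - \frac{7}{4}, B = \frac{15}{4}.
So s(n) = \frac{15 \cdot 2^{n}}{4} - \frac{7 \cdot 6^{n}}{4}.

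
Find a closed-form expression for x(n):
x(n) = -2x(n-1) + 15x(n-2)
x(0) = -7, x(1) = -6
Characteristic equation: x² + 2x - 15 = 0, which factors as (x - (-5))(x - (3)) = 0.
Roots r₁ = -5, r₂ = 3 (distinct).
General solution: x(n) = A·(-5)^n + B·(3)^n.
From x(0) = -7: A + B = -7.
From x(1) = -6: -5A + 3B = -6.
Solving: A = - \frac{15}{8}, B = - \frac{41}{8}.
So x(n) = - \frac{15 \left(-5\right)^{n}}{8} - \frac{41 \cdot 3^{n}}{8}.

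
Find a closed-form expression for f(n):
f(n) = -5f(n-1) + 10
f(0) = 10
First-order linear non-homogeneous.
Homogeneous solution: f_h(n) = A·(-5)^n.
Try constant particular solution f_p = K: K = -5K + 10 ⇒ K = \frac{5}{3}.
General: f(n) = A·(-5)^n + \frac{5}{3}.
Apply f(0) = 10: A + \frac{5}{3} = 10 ⇒ A = \frac{25}{3}.
So f(n) = \frac{25 \left(-5\right)^{n}}{3} + \frac{5}{3}.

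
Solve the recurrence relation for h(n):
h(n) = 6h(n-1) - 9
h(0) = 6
First-order linear non-homogeneous.
Homogeneous solution: h_h(n) = A·(6)^n.
Try constant particular solution h_p = K: K = 6K - 9 ⇒ K = \frac{9}{5}.
General: h(n) = A·(6)^n + \frac{9}{5}.
Apply h(0) = 6: A + \frac{9}{5} = 6 ⇒ A = \frac{21}{5}.
So h(n) = \frac{21 \cdot 6^{n}}{5} + \frac{9}{5}.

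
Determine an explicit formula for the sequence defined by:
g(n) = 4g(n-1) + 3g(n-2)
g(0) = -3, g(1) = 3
Characteristic equation: x² - 4x - 3 = 0.
Discriminant Δ = (4)² + 4·(3) = 28.
Roots r₁,₂ = (4 ± √28)/2, so r₁ = 2 + \sqrt{7}, r₂ = 2 - \sqrt{7}.
General solution: g(n) = A·r₁^n + B·r₂^n.
From the initial conditions, A + B = -3 and r₁A + r₂B = 3.
Since r₁ - r₂ = √28: A = (3 - (-3)r₂)/√28 = - \frac{3}{2} + \frac{9 \sqrt{7}}{14}, and B = -3 - A = - \frac{9 \sqrt{7}}{14} - \frac{3}{2}.
So g(n) = \left(- \frac{3}{2} + \frac{9 \sqrt{7}}{14}\right)\left(2 + \sqrt{7}\right)^n + \left(- \frac{9 \sqrt{7}}{14} - \frac{3}{2}\right)\left(2 - \sqrt{7}\right)^n.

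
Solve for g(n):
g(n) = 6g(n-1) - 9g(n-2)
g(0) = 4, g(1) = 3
Characteristic equation: x² - 6x + 9 = 0, which is (x - (3))².
Repeated root r = 3.
General solution: g(n) = (A + Bn)·(3)^n.
From g(0) = 4: A = 4.
From g(1) = 3: (A + B)·(3) = 3 ⇒ B = -3.
So g(n) = \left(4 - 3 n\right) \cdot (3)^n.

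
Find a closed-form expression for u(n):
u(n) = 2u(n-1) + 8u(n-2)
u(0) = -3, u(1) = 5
Characteristic equation: x² - 2x - 8 = 0, which factors as (x - (-2))(x - (4)) = 0.
Roots r₁ = -2, r₂ = 4 (distinct).
General solution: u(n) = A·(-2)^n + B·(4)^n.
From u(0) = -3: A + B = -3.
From u(1) = 5: -2A + 4B = 5.
Solving: A = - \frac{17}{6}, B = - \frac{1}{6}.
So u(n) = - \frac{17 \left(-2\right)^{n}}{6} - \frac{4^{n}}{6}.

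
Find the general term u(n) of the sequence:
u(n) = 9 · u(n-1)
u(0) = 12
Pure geometric recurrence with ratio 9.
By induction u(n) = u(0) · (9)^n = 12 \cdot 9^{n}.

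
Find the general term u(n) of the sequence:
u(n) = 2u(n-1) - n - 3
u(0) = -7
First-order linear with linear forcing.
Homogeneous solution: u_h(n) = A·(2)^n.
Try particular u_p(n) = pn + q. Substituting:
  pn + q = 2(p(n-1) + q) - n - 3.
Matching the n-coefficient: p = 2p - 1 ⇒ p = 1.
Matching constants: q = -2p + 2q - 3 ⇒ q = 5.
General: u(n) = A·(2)^n + n + 5.
Apply u(0) = -7: A + 5 = -7 ⇒ A = -12.
So u(n) = - 12 \cdot 2^{n} + n + 5.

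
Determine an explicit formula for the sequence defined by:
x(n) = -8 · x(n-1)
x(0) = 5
Pure geometric recurrence with ratio -8.
By induction x(n) = x(0) · (-8)^n = 5 \left(-8\right)^{n}.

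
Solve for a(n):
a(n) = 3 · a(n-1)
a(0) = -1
Pure geometric recurrence with ratio 3.
By induction a(n) = a(0) · (3)^n = - 3^{n}.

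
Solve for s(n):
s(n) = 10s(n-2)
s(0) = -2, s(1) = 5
Characteristic equation: x² - 10 = 0.
Discriminant Δ = (0)² + 4·(10) = 40.
Roots r₁,₂ = (0 ± √40)/2, so r₁ = \sqrt{10}, r₂ = - \sqrt{10}.
General solution: s(n) = A·r₁^n + B·r₂^n.
From the initial conditions, A + B = -2 and r₁A + r₂B = 5.
Since r₁ - r₂ = √40: A = (5 - (-2)r₂)/√40 = -1 + \frac{\sqrt{10}}{4}, and B = -2 - A = -1 - \frac{\sqrt{10}}{4}.
So s(n) = \left(-1 + \frac{\sqrt{10}}{4}\right)\left(\sqrt{10}\right)^n + \left(-1 - \frac{\sqrt{10}}{4}\right)\left(- \sqrt{10}\right)^n.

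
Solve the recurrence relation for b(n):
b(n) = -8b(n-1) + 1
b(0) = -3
First-order linear non-homogeneous.
Homogeneous solution: b_h(n) = A·(-8)^n.
Try constant particular solution b_p = K: K = -8K + 1 ⇒ K = \frac{1}{9}.
General: b(n) = A·(-8)^n + \frac{1}{9}.
Apply b(0) = -3: A + \frac{1}{9} = -3 ⇒ A = - \frac{28}{9}.
So b(n) = \frac{1}{9} - \frac{28 \left(-8\right)^{n}}{9}.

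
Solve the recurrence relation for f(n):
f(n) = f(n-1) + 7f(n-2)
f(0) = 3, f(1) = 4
Characteristic equation: x² - x - 7 = 0.
Discriminant Δ = (1)² + 4·(7) = 29.
Roots r₁,₂ = (1 ± √29)/2, so r₁ = \frac{1}{2} + \frac{\sqrt{29}}{2}, r₂ = \frac{1}{2} - \frac{\sqrt{29}}{2}.
General solution: f(n) = A·r₁^n + B·r₂^n.
From the initial conditions, A + B = 3 and r₁A + r₂B = 4.
Since r₁ - r₂ = √29: A = (4 - (3)r₂)/√29 = \frac{5 \sqrt{29}}{58} + \frac{3}{2}, and B = 3 - A = \frac{3}{2} - \frac{5 \sqrt{29}}{58}.
So f(n) = \left(\frac{5 \sqrt{29}}{58} + \frac{3}{2}\right)\left(\frac{1}{2} + \frac{\sqrt{29}}{2}\right)^n + \left(\frac{3}{2} - \frac{5 \sqrt{29}}{58}\right)\left(\frac{1}{2} - \frac{\sqrt{29}}{2}\right)^n.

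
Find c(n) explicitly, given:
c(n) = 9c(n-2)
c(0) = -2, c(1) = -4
Characteristic equation: x² - 9 = 0, which factors as (x - (-3))(x - (3)) = 0.
Roots r₁ = -3, r₂ = 3 (distinct).
General solution: c(n) = A·(-3)^n + B·(3)^n.
From c(0) = -2: A + B = -2.
From c(1) = -4: -3A + 3B = -4.
Solving: A = - \frac{1}{3}, B = - \frac{5}{3}.
So c(n) = - \frac{\left(-3\right)^{n}}{3} - \frac{5 \cdot 3^{n}}{3}.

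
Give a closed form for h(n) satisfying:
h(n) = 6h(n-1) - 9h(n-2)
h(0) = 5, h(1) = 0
Characteristic equation: x² - 6x + 9 = 0, which is (x - (3))².
Repeated root r = 3.
General solution: h(n) = (A + Bn)·(3)^n.
From h(0) = 5: A = 5.
From h(1) = 0: (A + B)·(3) = 0 ⇒ B = -5.
So h(n) = \left(5 - 5 n\right) \cdot (3)^n.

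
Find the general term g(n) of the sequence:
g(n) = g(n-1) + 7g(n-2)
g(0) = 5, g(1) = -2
Characteristic equation: x² - x - 7 = 0.
Discriminant Δ = (1)² + 4·(7) = 29.
Roots r₁,₂ = (1 ± √29)/2, so r₁ = \frac{1}{2} + \frac{\sqrt{29}}{2}, r₂ = \frac{1}{2} - \frac{\sqrt{29}}{2}.
General solution: g(n) = A·r₁^n + B·r₂^n.
From the initial conditions, A + B = 5 and r₁A + r₂B = -2.
Since r₁ - r₂ = √29: A = (-2 - (5)r₂)/√29 = \frac{5}{2} - \frac{9 \sqrt{29}}{58}, and B = 5 - A = \frac{9 \sqrt{29}}{58} + \frac{5}{2}.
So g(n) = \left(\frac{5}{2} - \frac{9 \sqrt{29}}{58}\right)\left(\frac{1}{2} + \frac{\sqrt{29}}{2}\right)^n + \left(\frac{9 \sqrt{29}}{58} + \frac{5}{2}\right)\left(\frac{1}{2} - \frac{\sqrt{29}}{2}\right)^n.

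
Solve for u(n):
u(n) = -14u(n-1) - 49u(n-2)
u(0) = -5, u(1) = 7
Characteristic equation: x² + 14x + 49 = 0, which is (x - (-7))².
Repeated root r = -7.
General solution: u(n) = (A + Bn)·(-7)^n.
From u(0) = -5: A = -5.
From u(1) = 7: (A + B)·(-7) = 7 ⇒ B = 4.
So u(n) = \left(4 n - 5\right) \cdot (-7)^n.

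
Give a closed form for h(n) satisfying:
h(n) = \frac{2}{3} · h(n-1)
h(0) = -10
Pure geometric recurrence with ratio \frac{2}{3}.
By induction h(n) = h(0) · (\frac{2}{3})^n = - 10 \left(\frac{2}{3}\right)^{n}.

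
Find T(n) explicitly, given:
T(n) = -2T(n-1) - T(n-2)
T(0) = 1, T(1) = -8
Characteristic equation: x² + 2x + 1 = 0, which is (x - (-1))².
Repeated root r = -1.
General solution: T(n) = (A + Bn)·(-1)^n.
From T(0) = 1: A = 1.
From T(1) = -8: (A + B)·(-1) = -8 ⇒ B = 7.
So T(n) = \left(7 n + 1\right) \cdot (-1)^n.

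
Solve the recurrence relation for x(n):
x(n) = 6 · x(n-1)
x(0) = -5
Pure geometric recurrence with ratio 6.
By induction x(n) = x(0) · (6)^n = - 5 \cdot 6^{n}.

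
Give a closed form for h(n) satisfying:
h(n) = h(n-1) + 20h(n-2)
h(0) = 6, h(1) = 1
Characteristic equation: x² - x - 20 = 0, which factors as (x - (5))(x - (-4)) = 0.
Roots r₁ = 5, r₂ = -4 (distinct).
General solution: h(n) = A·(5)^n + B·(-4)^n.
From h(0) = 6: A + B = 6.
From h(1) = 1: 5A - 4B = 1.
Solving: A = \frac{25}{9}, B = \frac{29}{9}.
So h(n) = \frac{29 \left(-4\right)^{n}}{9} + \frac{25 \cdot 5^{n}}{9}.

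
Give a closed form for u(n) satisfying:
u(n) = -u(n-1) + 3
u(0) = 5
First-order linear non-homogeneous.
Homogeneous solution: u_h(n) = A·(-1)^n.
Try constant particular solution u_p = K: K = -K + 3 ⇒ K = \frac{3}{2}.
General: u(n) = A·(-1)^n + \frac{3}{2}.
Apply u(0) = 5: A + \frac{3}{2} = 5 ⇒ A = \frac{7}{2}.
So u(n) = \frac{7 \left(-1\right)^{n}}{2} + \frac{3}{2}.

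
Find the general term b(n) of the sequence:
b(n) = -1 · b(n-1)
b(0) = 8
Pure geometric recurrence with ratio -1.
By induction b(n) = b(0) · (-1)^n = 8 \left(-1\right)^{n}.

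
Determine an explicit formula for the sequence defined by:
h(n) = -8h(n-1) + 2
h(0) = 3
First-order linear non-homogeneous.
Homogeneous solution: h_h(n) = A·(-8)^n.
Try constant particular solution h_p = K: K = -8K + 2 ⇒ K = \frac{2}{9}.
General: h(n) = A·(-8)^n + \frac{2}{9}.
Apply h(0) = 3: A + \frac{2}{9} = 3 ⇒ A = \frac{25}{9}.
So h(n) = \frac{25 \left(-8\right)^{n}}{9} + \frac{2}{9}.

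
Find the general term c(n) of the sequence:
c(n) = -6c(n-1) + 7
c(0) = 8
First-order linear non-homogeneous.
Homogeneous solution: c_h(n) = A·(-6)^n.
Try constant particular solution c_p = K: K = -6K + 7 ⇒ K = 1.
General: c(n) = A·(-6)^n + 1.
Apply c(0) = 8: A + 1 = 8 ⇒ A = 7.
So c(n) = 7 \left(-6\right)^{n} + 1.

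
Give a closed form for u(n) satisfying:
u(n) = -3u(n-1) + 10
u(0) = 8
First-order linear non-homogeneous.
Homogeneous solution: u_h(n) = A·(-3)^n.
Try constant particular solution u_p = K: K = -3K + 10 ⇒ K = \frac{5}{2}.
General: u(n) = A·(-3)^n + \frac{5}{2}.
Apply u(0) = 8: A + \frac{5}{2} = 8 ⇒ A = \frac{11}{2}.
So u(n) = \frac{11 \left(-3\right)^{n}}{2} + \frac{5}{2}.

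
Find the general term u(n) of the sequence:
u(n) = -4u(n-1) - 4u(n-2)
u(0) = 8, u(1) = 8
Characteristic equation: x² + 4x + 4 = 0, which is (x - (-2))².
Repeated root r = -2.
General solution: u(n) = (A + Bn)·(-2)^n.
From u(0) = 8: A = 8.
From u(1) = 8: (A + B)·(-2) = 8 ⇒ B = -12.
So u(n) = \left(8 - 12 n\right) \cdot (-2)^n.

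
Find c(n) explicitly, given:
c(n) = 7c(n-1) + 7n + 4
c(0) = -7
First-order linear with linear forcing.
Homogeneous solution: c_h(n) = A·(7)^n.
Try particular c_p(n) = pn + q. Substituting:
  pn + q = 7(p(n-1) + q) + 7n + 4.
Matching the n-coefficient: p = 7p + 7 ⇒ p = - \frac{7}{6}.
Matching constants: q = -7p + 7q + 4 ⇒ q = - \frac{73}{36}.
General: c(n) = A·(7)^n - \frac{7 n}{6} - \frac{73}{36}.
Apply c(0) = -7: A - \frac{73}{36} = -7 ⇒ A = - \frac{179}{36}.
So c(n) = - \frac{179 \cdot 7^{n}}{36} - \frac{7 n}{6} - \frac{73}{36}.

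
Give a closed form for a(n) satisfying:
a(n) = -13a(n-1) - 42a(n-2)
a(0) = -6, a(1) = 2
Characteristic equation: x² + 13x + 42 = 0, which factors as (x - (-7))(x - (-6)) = 0.
Roots r₁ = -7, r₂ = -6 (distinct).
General solution: a(n) = A·(-7)^n + B·(-6)^n.
From a(0) = -6: A + B = -6.
From a(1) = 2: -7A - 6B = 2.
Solving: A = 34, B = -40.
So a(n) = - 40 \left(-6\right)^{n} + 34 \left(-7\right)^{n}.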